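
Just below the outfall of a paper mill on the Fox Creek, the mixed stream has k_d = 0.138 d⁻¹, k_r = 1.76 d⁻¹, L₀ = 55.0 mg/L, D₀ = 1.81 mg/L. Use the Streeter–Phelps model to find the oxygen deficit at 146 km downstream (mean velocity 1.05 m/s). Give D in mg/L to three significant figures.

Travel time t = x/v = 146 km / (1.05 m/s) = 146000 m / 1.05 m/s = 139000 s = 1.609 d.
k_d L₀/(k_r−k_d) = 0.138×55.0/(1.76−0.138) = 7.590/1.622 = 4.679 mg/L.
e^(−k_d t) = e^(−0.138×1.609) = 0.8008; e^(−k_r t) = e^(−1.76×1.609) = 0.05887.
D = 4.679 × (0.8008 − 0.05887) + 1.81 × 0.05887 = 3.472 + 0.1066 = 3.579 mg/L.

D ≈ 3.58 mg/L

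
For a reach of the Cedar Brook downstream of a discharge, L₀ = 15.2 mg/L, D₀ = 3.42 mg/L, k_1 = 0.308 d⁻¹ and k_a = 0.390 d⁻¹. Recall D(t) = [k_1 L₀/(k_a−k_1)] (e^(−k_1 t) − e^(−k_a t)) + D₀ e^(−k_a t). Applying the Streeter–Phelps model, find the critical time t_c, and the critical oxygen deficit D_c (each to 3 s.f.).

With k_a/k_1 = 1.266 and 1 − D₀(k_a−k_1)/(k_1 L₀) = 0.9401,
t_c = ln(1.266 × 0.9401) / (0.390 − 0.308) = ln(1.190) / 0.08200 = 0.1743/0.08200 = 2.125 d.
L(t_c) = L₀ e^(−k_1 t_c) = 15.2 × 0.5197 = 7.899 mg/L, and at the critical point k_a D_c = k_1 L, so D_c = (0.308/0.390) × 7.899 = 6.238 mg/L.

t_c ≈ 2.13 d; D_c ≈ 6.24 mg/L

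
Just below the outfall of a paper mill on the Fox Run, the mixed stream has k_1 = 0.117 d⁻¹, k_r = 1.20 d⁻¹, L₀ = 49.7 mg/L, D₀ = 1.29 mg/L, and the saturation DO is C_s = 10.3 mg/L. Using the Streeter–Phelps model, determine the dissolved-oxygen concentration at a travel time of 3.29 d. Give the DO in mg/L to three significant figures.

k_1 L₀/(k_r−k_1) = 0.117×49.7/(1.20−0.117) = 5.815/1.083 = 5.369 mg/L.
e^(−k_1 t) = e^(−0.117×3.290) = 0.6805; e^(−k_r t) = e^(−1.20×3.290) = 0.01929.
D = 5.369 × (0.6805 − 0.01929) + 1.29 × 0.01929 = 3.550 + 0.02489 = 3.575 mg/L.
DO = C_s − D = 10.3 − 3.575 = 6.725 mg/L.

DO ≈ 6.72 mg/L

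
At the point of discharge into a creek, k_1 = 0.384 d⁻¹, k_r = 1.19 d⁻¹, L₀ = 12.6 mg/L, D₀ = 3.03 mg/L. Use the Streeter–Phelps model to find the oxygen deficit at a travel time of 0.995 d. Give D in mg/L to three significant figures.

D ≈ 3.19 mg/L

k_1 L₀/(k_r−k_1) = 0.384×12.6/(1.19−0.384) = 4.838/0.8060 = 6.003 mg/L.
e^(−k_1 t) = e^(−0.384×0.9950) = 0.6824; e^(−k_r t) = e^(−1.19×0.9950) = 0.3060.
D = 6.003 × (0.6824 − 0.3060) + 3.03 × 0.3060 = 2.260 + 0.9273 = 3.187 mg/L.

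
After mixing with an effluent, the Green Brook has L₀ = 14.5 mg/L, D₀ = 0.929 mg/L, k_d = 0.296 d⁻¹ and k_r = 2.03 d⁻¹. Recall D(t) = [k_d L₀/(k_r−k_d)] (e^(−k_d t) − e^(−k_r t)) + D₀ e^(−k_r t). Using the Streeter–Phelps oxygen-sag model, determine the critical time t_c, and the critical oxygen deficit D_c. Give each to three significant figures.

t_c ≈ 0.839 d; D_c ≈ 1.65 mg/L

With k_r/k_d = 6.858 and 1 − D₀(k_r−k_d)/(k_d L₀) = 0.6247,
t_c = ln(6.858 × 0.6247) / (2.03 − 0.296) = ln(4.284) / 1.734 = 1.455/1.734 = 0.8390 d.
D_c = (k_d/k_r) L₀ e^(−k_d t_c) = (0.296/2.03) × 14.5 × e^(−0.296×0.8390) = 0.1458 × 14.5 × 0.7801 = 1.649 mg/L.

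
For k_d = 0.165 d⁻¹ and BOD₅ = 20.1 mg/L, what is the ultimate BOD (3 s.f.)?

L₀ ≈ 35.8 mg/L

BOD₅ = L₀(1 − e^(−5k_d)) ⇒ L₀ = BOD₅ / (1 − e^(−5×0.165))
= 20.1 / (1 − 0.4382) = 20.1 / 0.5618 = 35.78 mg/L.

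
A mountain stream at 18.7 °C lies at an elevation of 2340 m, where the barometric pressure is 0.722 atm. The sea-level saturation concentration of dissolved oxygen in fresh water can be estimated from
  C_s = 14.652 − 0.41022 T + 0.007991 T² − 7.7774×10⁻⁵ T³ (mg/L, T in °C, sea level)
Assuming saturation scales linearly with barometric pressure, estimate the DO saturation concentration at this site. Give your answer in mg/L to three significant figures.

At sea level: C_s = 14.652 − 0.41022×18.7 + 0.007991×18.7² − 7.7774×10⁻⁵×18.7³ = 9.267 mg/L.
Pressure correction: C_s' = 9.267 × 0.722 = 6.691 mg/L.

C_s ≈ 6.69 mg/L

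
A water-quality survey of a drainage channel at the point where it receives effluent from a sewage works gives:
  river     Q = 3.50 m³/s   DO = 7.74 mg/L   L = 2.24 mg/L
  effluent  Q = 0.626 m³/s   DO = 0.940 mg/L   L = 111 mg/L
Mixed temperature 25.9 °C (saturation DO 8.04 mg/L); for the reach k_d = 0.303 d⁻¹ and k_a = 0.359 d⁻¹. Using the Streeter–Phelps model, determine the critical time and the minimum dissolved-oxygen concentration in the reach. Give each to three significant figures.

t_c ≈ 2.79 d; minimum DO ≈ 1.25 mg/L

Mixed DO = (3.50×7.74 + 0.626×0.940)/(3.50+0.626) = 27.68/4.126 = 6.708 mg/L.
Mixed L₀ = (3.50×2.24 + 0.626×111)/(4.126) = 77.33/4.126 = 18.74 mg/L.
Initial deficit D₀ = C_s − DO₀ = 8.04 − 6.708 = 1.332 mg/L.
t_c = (1/0.05600) ln[(0.359/0.303)(1 − 1.332×0.05600/(0.303×18.74))] = 17.86 × ln(1.169) = 2.792 d.
D_c = (0.303/0.359) × 18.74 × e^(−0.303×2.792) = 0.8440 × 18.74 × 0.4291 = 6.787 mg/L.
Minimum DO = 8.04 − 6.787 = 1.253 mg/L.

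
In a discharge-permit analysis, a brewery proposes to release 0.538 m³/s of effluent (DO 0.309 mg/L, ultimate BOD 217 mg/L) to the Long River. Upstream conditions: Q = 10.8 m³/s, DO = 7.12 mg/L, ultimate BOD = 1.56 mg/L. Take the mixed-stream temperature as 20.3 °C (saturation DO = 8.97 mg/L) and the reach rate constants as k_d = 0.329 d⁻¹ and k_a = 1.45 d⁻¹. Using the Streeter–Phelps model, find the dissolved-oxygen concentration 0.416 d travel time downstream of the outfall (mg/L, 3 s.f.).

Mixed DO = (10.8×7.12 + 0.538×0.309)/(10.8+0.538) = 77.06/11.34 = 6.797 mg/L.
Mixed L₀ = (10.8×1.56 + 0.538×217)/(11.34) = 133.6/11.34 = 11.78 mg/L.
Initial deficit D₀ = C_s − DO₀ = 8.97 − 6.797 = 2.173 mg/L.
D(0.416) = [0.329×11.78/(1.45−0.329)](e^(−0.329×0.416) − e^(−1.45×0.416)) + 2.173 e^(−1.45×0.416)
= 3.458 × (0.8721 − 0.5471) + 2.173 × 0.5471 = 2.313 mg/L.
DO = 8.97 − 2.313 = 6.657 mg/L.

DO ≈ 6.66 mg/L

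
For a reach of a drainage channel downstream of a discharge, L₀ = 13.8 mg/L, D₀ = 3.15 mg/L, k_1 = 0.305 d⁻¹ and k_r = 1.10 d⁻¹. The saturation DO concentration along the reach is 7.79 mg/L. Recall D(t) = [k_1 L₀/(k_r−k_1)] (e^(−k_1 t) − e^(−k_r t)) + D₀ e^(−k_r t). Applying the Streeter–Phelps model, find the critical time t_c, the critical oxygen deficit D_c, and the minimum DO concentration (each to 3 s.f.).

t_c ≈ 0.477 d; D_c ≈ 3.31 mg/L; min DO ≈ 4.48 mg/L

At the critical point dD/dt = 0, so k_1 L₀ e^(−k_1 t) = k_r D. Substituting D(t) from the Streeter–Phelps equation and solving for t gives
t_c = ln[(k_r/k_1)(1 − D₀(k_r−k_1)/(k_1 L₀))] / (k_r−k_1).
Here k_r−k_1 = 0.7950 d⁻¹ and 1 − D₀(k_r−k_1)/(k_1 L₀) = 1 − 3.15×0.7950/(0.305×13.8) = 0.4050, so
t_c = ln(3.607 × 0.4050) / 0.7950 = 0.3789 / 0.7950 = 0.4767 d.
D_c = (k_1/k_r) L₀ e^(−k_1 t_c) = (0.305/1.10) × 13.8 × e^(−0.305×0.4767) = 0.2773 × 13.8 × 0.8647 = 3.309 mg/L.
Minimum DO = C_s − D_c = 7.79 − 3.309 = 4.481 mg/L.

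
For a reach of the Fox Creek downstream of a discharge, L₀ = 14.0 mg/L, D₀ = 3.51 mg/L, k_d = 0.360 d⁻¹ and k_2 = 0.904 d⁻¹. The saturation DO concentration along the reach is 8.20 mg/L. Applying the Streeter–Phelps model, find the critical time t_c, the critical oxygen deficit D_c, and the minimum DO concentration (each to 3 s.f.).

t_c ≈ 0.817 d; D_c ≈ 4.15 mg/L; min DO ≈ 4.05 mg/L

At the critical point dD/dt = 0, so k_d L₀ e^(−k_d t) = k_2 D. Substituting D(t) from the Streeter–Phelps equation and solving for t gives
t_c = ln[(k_2/k_d)(1 − D₀(k_2−k_d)/(k_d L₀))] / (k_2−k_d).
Here k_2−k_d = 0.5440 d⁻¹ and 1 − D₀(k_2−k_d)/(k_d L₀) = 1 − 3.51×0.5440/(0.360×14.0) = 0.6211, so
t_c = ln(2.511 × 0.6211) / 0.5440 = 0.4445 / 0.5440 = 0.8172 d.
D_c = (k_d/k_2) L₀ e^(−k_d t_c) = (0.360/0.904) × 14.0 × e^(−0.360×0.8172) = 0.3982 × 14.0 × 0.7451 = 4.154 mg/L.
Minimum DO = C_s − D_c = 8.20 − 4.154 = 4.046 mg/L.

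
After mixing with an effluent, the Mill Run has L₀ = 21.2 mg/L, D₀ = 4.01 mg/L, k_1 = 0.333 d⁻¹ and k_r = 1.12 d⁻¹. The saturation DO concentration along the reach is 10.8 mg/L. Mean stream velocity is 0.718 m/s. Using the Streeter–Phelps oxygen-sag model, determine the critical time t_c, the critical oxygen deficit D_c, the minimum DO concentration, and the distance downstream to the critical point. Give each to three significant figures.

t_c = [1/(k_r−k_1)] ln[(k_r/k_1)(1 − D₀(k_r−k_1)/(k_1 L₀))]
= [1/(1.12−0.333)] ln[(1.12/0.333)(1 − 4.01×0.7870/(0.333×21.2))]
= (1/0.7870) ln[3.363 × 0.5530] = 1.271 × ln(1.860) = 1.271 × 0.6205 = 0.7884 d.
L(t_c) = L₀ e^(−k_1 t_c) = 21.2 × 0.7691 = 16.30 mg/L, and at the critical point k_r D_c = k_1 L, so D_c = (0.333/1.12) × 16.30 = 4.848 mg/L.
Minimum DO = C_s − D_c = 10.8 − 4.848 = 5.952 mg/L.
x_c = v t_c = 0.718 m/s × 0.7884 d × 86400 s/d = 48910 m ≈ 48.9 km.

t_c ≈ 0.788 d; D_c ≈ 4.85 mg/L; min DO ≈ 5.95 mg/L; x_c ≈ 48.9 km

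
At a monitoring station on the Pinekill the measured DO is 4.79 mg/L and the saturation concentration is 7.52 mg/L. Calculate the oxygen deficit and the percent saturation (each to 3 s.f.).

D = C_s − C = 7.52 − 4.79 = 2.73 mg/L.
% saturation = 4.79/7.52 × 100 = 63.7 %.

D ≈ 2.73 mg/L; 63.7 % saturation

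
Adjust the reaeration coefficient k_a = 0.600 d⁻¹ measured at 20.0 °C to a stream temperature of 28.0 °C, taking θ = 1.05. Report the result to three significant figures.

k_a ≈ 0.886 d⁻¹

k_a(T₂) = k_a(T₁) · θ^(T₂−T₁) = 0.600 × 1.05^(28.0−20.0)
= 0.600 × 1.05^8.00 = 0.600 × 1.477 = 0.8865 d⁻¹.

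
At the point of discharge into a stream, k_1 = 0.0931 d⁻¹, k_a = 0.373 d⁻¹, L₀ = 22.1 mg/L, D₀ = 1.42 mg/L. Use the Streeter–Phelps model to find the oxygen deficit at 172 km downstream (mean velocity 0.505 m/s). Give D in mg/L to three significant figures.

D ≈ 3.73 mg/L

Travel time t = x/v = 172 km / (0.505 m/s) = 172000 m / 0.505 m/s = 340600 s = 3.942 d.
k_1 L₀/(k_a−k_1) = 0.0931×22.1/(0.373−0.0931) = 2.058/0.2799 = 7.351 mg/L.
e^(−k_1 t) = e^(−0.0931×3.942) = 0.6928; e^(−k_a t) = e^(−0.373×3.942) = 0.2298.
D = 7.351 × (0.6928 − 0.2298) + 1.42 × 0.2298 = 3.403 + 0.3264 = 3.730 mg/L.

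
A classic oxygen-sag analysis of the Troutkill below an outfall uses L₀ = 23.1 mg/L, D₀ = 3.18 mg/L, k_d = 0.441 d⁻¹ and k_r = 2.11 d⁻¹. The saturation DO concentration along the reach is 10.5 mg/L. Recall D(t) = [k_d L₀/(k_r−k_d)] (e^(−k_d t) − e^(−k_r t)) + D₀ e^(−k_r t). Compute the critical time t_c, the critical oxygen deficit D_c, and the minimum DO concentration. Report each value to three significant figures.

t_c ≈ 0.497 d; D_c ≈ 3.88 mg/L; min DO ≈ 6.62 mg/L

t_c = [1/(k_r−k_d)] ln[(k_r/k_d)(1 − D₀(k_r−k_d)/(k_d L₀))]
= [1/(2.11−0.441)] ln[(2.11/0.441)(1 − 3.18×1.669/(0.441×23.1))]
= (1/1.669) ln[4.785 × 0.4790] = 0.5992 × ln(2.292) = 0.5992 × 0.8294 = 0.4969 d.
L(t_c) = L₀ e^(−k_d t_c) = 23.1 × 0.8032 = 18.55 mg/L, and at the critical point k_r D_c = k_d L, so D_c = (0.441/2.11) × 18.55 = 3.878 mg/L.
Minimum DO = C_s − D_c = 10.5 − 3.878 = 6.622 mg/L.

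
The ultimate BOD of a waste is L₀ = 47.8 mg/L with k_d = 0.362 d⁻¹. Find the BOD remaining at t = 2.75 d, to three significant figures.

L_t = L₀ e^(−k_d t) = 47.8 × e^(−0.362×2.75) = 47.8 × 0.3695 = 17.66 mg/L.

L ≈ 17.7 mg/L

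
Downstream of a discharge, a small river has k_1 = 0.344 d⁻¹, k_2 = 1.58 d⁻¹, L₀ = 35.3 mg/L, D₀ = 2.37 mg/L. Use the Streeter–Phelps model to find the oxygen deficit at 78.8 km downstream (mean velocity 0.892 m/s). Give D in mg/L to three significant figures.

D ≈ 5.43 mg/L

Travel time t = x/v = 78.8 km / (0.892 m/s) = 78800 m / 0.892 m/s = 88340 s = 1.022 d.
k_1 L₀/(k_2−k_1) = 0.344×35.3/(1.58−0.344) = 12.14/1.236 = 9.825 mg/L.
e^(−k_1 t) = e^(−0.344×1.022) = 0.7035; e^(−k_2 t) = e^(−1.58×1.022) = 0.1988.
D = 9.825 × (0.7035 − 0.1988) + 2.37 × 0.1988 = 4.958 + 0.4711 = 5.429 mg/L.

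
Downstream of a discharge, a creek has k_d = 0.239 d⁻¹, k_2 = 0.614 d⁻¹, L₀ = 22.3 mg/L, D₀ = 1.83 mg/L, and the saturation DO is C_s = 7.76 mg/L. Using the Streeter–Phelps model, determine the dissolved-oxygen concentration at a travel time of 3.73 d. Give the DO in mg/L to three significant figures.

DO ≈ 3.19 mg/L

k_d L₀/(k_2−k_d) = 0.239×22.3/(0.614−0.239) = 5.330/0.3750 = 14.21 mg/L.
e^(−k_d t) = e^(−0.239×3.730) = 0.4101; e^(−k_2 t) = e^(−0.614×3.730) = 0.1012.
D = 14.21 × (0.4101 − 0.1012) + 1.83 × 0.1012 = 4.389 + 0.1853 = 4.574 mg/L.
DO = C_s − D = 7.76 − 4.574 = 3.186 mg/L.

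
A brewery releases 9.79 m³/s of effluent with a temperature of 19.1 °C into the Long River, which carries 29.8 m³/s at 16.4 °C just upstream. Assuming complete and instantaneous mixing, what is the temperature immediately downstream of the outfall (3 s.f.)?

17.1 °C

Flow-weighted mixing: C = (Q_r C_r + Q_w C_w)/(Q_r + Q_w)
= (29.8×16.4 + 9.79×19.1)/(29.8 + 9.79) = 675.7/39.59 = 17.07 °C.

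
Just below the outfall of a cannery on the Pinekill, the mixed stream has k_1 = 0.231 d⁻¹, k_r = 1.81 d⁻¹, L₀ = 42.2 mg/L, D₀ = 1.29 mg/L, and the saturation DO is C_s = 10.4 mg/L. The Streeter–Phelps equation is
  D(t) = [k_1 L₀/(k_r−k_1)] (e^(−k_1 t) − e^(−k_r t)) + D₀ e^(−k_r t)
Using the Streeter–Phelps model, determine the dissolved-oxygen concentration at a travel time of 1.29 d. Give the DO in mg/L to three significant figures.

k_1 L₀/(k_r−k_1) = 0.231×42.2/(1.81−0.231) = 9.748/1.579 = 6.174 mg/L.
e^(−k_1 t) = e^(−0.231×1.290) = 0.7423; e^(−k_r t) = e^(−1.81×1.290) = 0.09682.
D = 6.174 × (0.7423 − 0.09682) + 1.29 × 0.09682 = 3.985 + 0.1249 = 4.110 mg/L.
DO = C_s − D = 10.4 − 4.110 = 6.290 mg/L.

DO ≈ 6.29 mg/L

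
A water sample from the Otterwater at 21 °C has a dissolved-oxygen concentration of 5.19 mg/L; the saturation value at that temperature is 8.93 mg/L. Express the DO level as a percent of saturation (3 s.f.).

% saturation = C/C_s × 100 = 5.19/8.93 × 100 = 58.1 %.

58.1 % saturation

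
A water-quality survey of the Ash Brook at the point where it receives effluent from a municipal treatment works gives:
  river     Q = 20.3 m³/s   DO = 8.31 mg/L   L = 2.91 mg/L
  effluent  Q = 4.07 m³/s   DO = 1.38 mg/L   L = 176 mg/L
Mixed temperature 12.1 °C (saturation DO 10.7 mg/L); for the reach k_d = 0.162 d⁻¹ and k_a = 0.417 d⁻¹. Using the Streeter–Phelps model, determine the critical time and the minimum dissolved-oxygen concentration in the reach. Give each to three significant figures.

Mixed DO = (20.3×8.31 + 4.07×1.38)/(20.3+4.07) = 174.3/24.37 = 7.153 mg/L.
Mixed L₀ = (20.3×2.91 + 4.07×176)/(24.37) = 775.4/24.37 = 31.82 mg/L.
Initial deficit D₀ = C_s − DO₀ = 10.7 − 7.153 = 3.547 mg/L.
t_c = (1/0.2550) ln[(0.417/0.162)(1 − 3.547×0.2550/(0.162×31.82))] = 3.922 × ln(2.122) = 2.951 d.
D_c = (0.162/0.417) × 31.82 × e^(−0.162×2.951) = 0.3885 × 31.82 × 0.6200 = 7.663 mg/L.
Minimum DO = 10.7 − 7.663 = 3.037 mg/L.

t_c ≈ 2.95 d; minimum DO ≈ 3.04 mg/L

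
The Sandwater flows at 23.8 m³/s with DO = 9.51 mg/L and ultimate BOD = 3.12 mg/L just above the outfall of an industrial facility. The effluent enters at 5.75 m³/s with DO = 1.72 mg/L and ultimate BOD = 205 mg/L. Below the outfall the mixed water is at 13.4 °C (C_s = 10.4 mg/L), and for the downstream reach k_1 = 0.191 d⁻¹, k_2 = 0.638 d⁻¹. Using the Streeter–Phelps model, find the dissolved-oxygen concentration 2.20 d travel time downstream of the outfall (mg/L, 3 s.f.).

Mixed DO = (23.8×9.51 + 5.75×1.72)/(23.8+5.75) = 236.2/29.55 = 7.994 mg/L.
Mixed L₀ = (23.8×3.12 + 5.75×205)/(29.55) = 1253/29.55 = 42.40 mg/L.
Initial deficit D₀ = C_s − DO₀ = 10.4 − 7.994 = 2.406 mg/L.
D(2.20) = [0.191×42.40/(0.638−0.191)](e^(−0.191×2.20) − e^(−0.638×2.20)) + 2.406 e^(−0.638×2.20)
= 18.12 × (0.6569 − 0.2457) + 2.406 × 0.2457 = 8.042 mg/L.
DO = 10.4 − 8.042 = 2.358 mg/L.

DO ≈ 2.36 mg/L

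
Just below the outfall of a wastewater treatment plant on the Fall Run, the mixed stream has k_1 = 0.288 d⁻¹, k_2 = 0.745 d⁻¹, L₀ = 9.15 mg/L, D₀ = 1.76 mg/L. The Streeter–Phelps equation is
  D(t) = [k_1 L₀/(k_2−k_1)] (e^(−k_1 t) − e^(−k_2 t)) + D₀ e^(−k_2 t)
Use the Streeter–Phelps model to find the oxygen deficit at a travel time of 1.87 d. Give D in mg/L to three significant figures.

D ≈ 2.37 mg/L

k_1 L₀/(k_2−k_1) = 0.288×9.15/(0.745−0.288) = 2.635/0.4570 = 5.766 mg/L.
e^(−k_1 t) = e^(−0.288×1.870) = 0.5836; e^(−k_2 t) = e^(−0.745×1.870) = 0.2483.
D = 5.766 × (0.5836 − 0.2483) + 1.76 × 0.2483 = 1.933 + 0.4370 = 2.370 mg/L.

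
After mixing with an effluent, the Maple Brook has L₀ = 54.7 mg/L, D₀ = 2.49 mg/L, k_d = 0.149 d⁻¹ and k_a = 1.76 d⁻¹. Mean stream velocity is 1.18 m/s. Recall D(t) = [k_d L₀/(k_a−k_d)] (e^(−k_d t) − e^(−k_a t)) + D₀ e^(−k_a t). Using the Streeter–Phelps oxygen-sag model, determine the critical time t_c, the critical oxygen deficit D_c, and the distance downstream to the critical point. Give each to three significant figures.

t_c = [1/(k_a−k_d)] ln[(k_a/k_d)(1 − D₀(k_a−k_d)/(k_d L₀))]
= [1/(1.76−0.149)] ln[(1.76/0.149)(1 − 2.49×1.611/(0.149×54.7))]
= (1/1.611) ln[11.81 × 0.5078] = 0.6207 × ln(5.998) = 0.6207 × 1.792 = 1.112 d.
L(t_c) = L₀ e^(−k_d t_c) = 54.7 × 0.8473 = 46.35 mg/L, and at the critical point k_a D_c = k_d L, so D_c = (0.149/1.76) × 46.35 = 3.924 mg/L.
x_c = v t_c = 1.18 m/s × 1.112 d × 86400 s/d = 113400 m ≈ 113 km.

t_c ≈ 1.11 d; D_c ≈ 3.92 mg/L; x_c ≈ 113 km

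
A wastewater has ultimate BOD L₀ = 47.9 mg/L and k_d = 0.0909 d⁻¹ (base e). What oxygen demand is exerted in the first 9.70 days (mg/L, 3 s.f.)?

y ≈ 28.1 mg/L

y_t = L₀(1 − e^(−k_d t)) = 47.9 × (1 − e^(−0.0909×9.70))
= 47.9 × (1 − 0.4141) = 47.9 × 0.5859 = 28.07 mg/L.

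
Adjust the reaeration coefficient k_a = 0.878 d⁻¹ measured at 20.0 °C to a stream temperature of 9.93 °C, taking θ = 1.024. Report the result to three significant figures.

k_a(T₂) = k_a(T₁) · θ^(T₂−T₁) = 0.878 × 1.024^(9.93−20.0)
= 0.878 × 1.024^-10.1 = 0.878 × 0.7876 = 0.6915 d⁻¹.

k_a ≈ 0.691 d⁻¹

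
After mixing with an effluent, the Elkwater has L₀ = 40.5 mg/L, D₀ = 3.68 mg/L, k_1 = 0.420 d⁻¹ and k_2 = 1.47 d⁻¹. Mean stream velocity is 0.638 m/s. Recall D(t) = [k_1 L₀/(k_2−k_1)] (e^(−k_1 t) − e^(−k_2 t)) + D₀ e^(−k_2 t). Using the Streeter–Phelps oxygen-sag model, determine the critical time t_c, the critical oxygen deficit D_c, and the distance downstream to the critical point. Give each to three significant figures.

t_c = [1/(k_2−k_1)] ln[(k_2/k_1)(1 − D₀(k_2−k_1)/(k_1 L₀))]
= [1/(1.47−0.420)] ln[(1.47/0.420)(1 − 3.68×1.050/(0.420×40.5))]
= (1/1.050) ln[3.500 × 0.7728] = 0.9524 × ln(2.705) = 0.9524 × 0.9951 = 0.9477 d.
L(t_c) = L₀ e^(−k_1 t_c) = 40.5 × 0.6716 = 27.20 mg/L, and at the critical point k_2 D_c = k_1 L, so D_c = (0.420/1.47) × 27.20 = 7.772 mg/L.
x_c = v t_c = 0.638 m/s × 0.9477 d × 86400 s/d = 52240 m ≈ 52.2 km.

t_c ≈ 0.948 d; D_c ≈ 7.77 mg/L; x_c ≈ 52.2 km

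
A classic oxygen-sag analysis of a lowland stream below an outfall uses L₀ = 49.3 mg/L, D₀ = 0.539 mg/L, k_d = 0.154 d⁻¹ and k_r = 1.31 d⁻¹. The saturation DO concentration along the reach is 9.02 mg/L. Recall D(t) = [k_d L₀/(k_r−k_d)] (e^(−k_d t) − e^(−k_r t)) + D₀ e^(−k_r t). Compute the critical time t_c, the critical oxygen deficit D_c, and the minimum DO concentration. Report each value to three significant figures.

At the critical point dD/dt = 0, so k_d L₀ e^(−k_d t) = k_r D. Substituting D(t) from the Streeter–Phelps equation and solving for t gives
t_c = ln[(k_r/k_d)(1 − D₀(k_r−k_d)/(k_d L₀))] / (k_r−k_d).
Here k_r−k_d = 1.156 d⁻¹ and 1 − D₀(k_r−k_d)/(k_d L₀) = 1 − 0.539×1.156/(0.154×49.3) = 0.9179, so
t_c = ln(8.506 × 0.9179) / 1.156 = 2.055 / 1.156 = 1.778 d.
L(t_c) = L₀ e^(−k_d t_c) = 49.3 × 0.7605 = 37.49 mg/L, and at the critical point k_r D_c = k_d L, so D_c = (0.154/1.31) × 37.49 = 4.407 mg/L.
Minimum DO = C_s − D_c = 9.02 − 4.407 = 4.613 mg/L.

t_c ≈ 1.78 d; D_c ≈ 4.41 mg/L; min DO ≈ 4.61 mg/L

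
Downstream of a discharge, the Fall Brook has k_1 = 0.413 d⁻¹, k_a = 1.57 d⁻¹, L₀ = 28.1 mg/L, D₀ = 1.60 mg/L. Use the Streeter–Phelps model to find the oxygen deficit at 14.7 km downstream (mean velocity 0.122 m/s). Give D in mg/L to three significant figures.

D ≈ 4.69 mg/L

Travel time t = x/v = 14.7 km / (0.122 m/s) = 14700 m / 0.122 m/s = 120500 s = 1.395 d.
k_1 L₀/(k_a−k_1) = 0.413×28.1/(1.57−0.413) = 11.61/1.157 = 10.03 mg/L.
e^(−k_1 t) = e^(−0.413×1.395) = 0.5622; e^(−k_a t) = e^(−1.57×1.395) = 0.1120.
D = 10.03 × (0.5622 − 0.1120) + 1.60 × 0.1120 = 4.516 + 0.1792 = 4.695 mg/L.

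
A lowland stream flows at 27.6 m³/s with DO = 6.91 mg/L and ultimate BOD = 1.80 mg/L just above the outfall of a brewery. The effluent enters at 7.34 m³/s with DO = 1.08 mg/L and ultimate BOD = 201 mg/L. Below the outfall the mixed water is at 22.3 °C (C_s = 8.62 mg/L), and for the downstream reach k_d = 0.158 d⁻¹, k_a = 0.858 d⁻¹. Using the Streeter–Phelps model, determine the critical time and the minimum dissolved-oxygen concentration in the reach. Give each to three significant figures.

Mixed DO = (27.6×6.91 + 7.34×1.08)/(27.6+7.34) = 198.6/34.94 = 5.685 mg/L.
Mixed L₀ = (27.6×1.80 + 7.34×201)/(34.94) = 1525/34.94 = 43.65 mg/L.
Initial deficit D₀ = C_s − DO₀ = 8.62 − 5.685 = 2.935 mg/L.
t_c = (1/0.7000) ln[(0.858/0.158)(1 − 2.935×0.7000/(0.158×43.65))] = 1.429 × ln(3.813) = 1.912 d.
D_c = (0.158/0.858) × 43.65 × e^(−0.158×1.912) = 0.1841 × 43.65 × 0.7393 = 5.942 mg/L.
Minimum DO = 8.62 − 5.942 = 2.678 mg/L.

t_c ≈ 1.91 d; minimum DO ≈ 2.68 mg/L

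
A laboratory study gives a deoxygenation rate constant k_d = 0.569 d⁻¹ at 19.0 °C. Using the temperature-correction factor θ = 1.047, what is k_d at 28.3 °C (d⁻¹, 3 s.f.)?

k_d ≈ 0.872 d⁻¹

k_d(T₂) = k_d(T₁) · θ^(T₂−T₁) = 0.569 × 1.047^(28.3−19.0)
= 0.569 × 1.047^9.30 = 0.569 × 1.533 = 0.8722 d⁻¹.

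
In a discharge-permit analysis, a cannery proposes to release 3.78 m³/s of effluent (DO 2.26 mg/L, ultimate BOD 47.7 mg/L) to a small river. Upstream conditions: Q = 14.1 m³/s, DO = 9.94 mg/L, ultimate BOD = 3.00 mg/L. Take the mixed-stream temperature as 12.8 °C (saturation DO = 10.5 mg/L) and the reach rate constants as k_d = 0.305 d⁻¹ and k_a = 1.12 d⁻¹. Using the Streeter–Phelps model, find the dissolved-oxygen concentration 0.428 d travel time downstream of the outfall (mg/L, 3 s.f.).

DO ≈ 7.94 mg/L

Mixed DO = (14.1×9.94 + 3.78×2.26)/(14.1+3.78) = 148.7/17.88 = 8.316 mg/L.
Mixed L₀ = (14.1×3.00 + 3.78×47.7)/(17.88) = 222.6/17.88 = 12.45 mg/L.
Initial deficit D₀ = C_s − DO₀ = 10.5 − 8.316 = 2.184 mg/L.
D(0.428) = [0.305×12.45/(1.12−0.305)](e^(−0.305×0.428) − e^(−1.12×0.428)) + 2.184 e^(−1.12×0.428)
= 4.659 × (0.8776 − 0.6192) + 2.184 × 0.6192 = 2.556 mg/L.
DO = 10.5 − 2.556 = 7.944 mg/L.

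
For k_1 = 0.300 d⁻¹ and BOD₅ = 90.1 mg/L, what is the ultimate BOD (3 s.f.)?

BOD₅ = L₀(1 − e^(−5k_1)) ⇒ L₀ = BOD₅ / (1 − e^(−5×0.300))
= 90.1 / (1 − 0.2231) = 90.1 / 0.7769 = 116.0 mg/L.

L₀ ≈ 116 mg/L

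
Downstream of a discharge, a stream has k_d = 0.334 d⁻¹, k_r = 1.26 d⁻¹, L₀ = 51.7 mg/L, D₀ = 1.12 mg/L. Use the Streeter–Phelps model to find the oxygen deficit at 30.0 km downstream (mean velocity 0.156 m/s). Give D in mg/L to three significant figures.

Travel time t = x/v = 30.0 km / (0.156 m/s) = 30000 m / 0.156 m/s = 192300 s = 2.226 d.
k_d L₀/(k_r−k_d) = 0.334×51.7/(1.26−0.334) = 17.27/0.9260 = 18.65 mg/L.
e^(−k_d t) = e^(−0.334×2.226) = 0.4755; e^(−k_r t) = e^(−1.26×2.226) = 0.06054.
D = 18.65 × (0.4755 − 0.06054) + 1.12 × 0.06054 = 7.738 + 0.06780 = 7.806 mg/L.

D ≈ 7.81 mg/L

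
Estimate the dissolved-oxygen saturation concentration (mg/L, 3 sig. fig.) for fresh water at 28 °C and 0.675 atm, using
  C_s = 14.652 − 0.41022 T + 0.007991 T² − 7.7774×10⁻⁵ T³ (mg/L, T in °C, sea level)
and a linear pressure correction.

C_s ≈ 5.21 mg/L

At sea level: C_s = 14.652 − 0.41022×28 + 0.007991×28² − 7.7774×10⁻⁵×28³ = 7.723 mg/L.
Pressure correction: C_s' = 7.723 × 0.675 = 5.213 mg/L.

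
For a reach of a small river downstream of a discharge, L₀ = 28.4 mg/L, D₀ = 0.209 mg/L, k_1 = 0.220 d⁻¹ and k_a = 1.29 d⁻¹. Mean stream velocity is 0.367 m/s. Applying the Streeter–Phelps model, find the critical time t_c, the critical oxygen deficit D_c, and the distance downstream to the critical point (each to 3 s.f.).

With k_a/k_1 = 5.864 and 1 − D₀(k_a−k_1)/(k_1 L₀) = 0.9642,
t_c = ln(5.864 × 0.9642) / (1.29 − 0.220) = ln(5.654) / 1.070 = 1.732/1.070 = 1.619 d.
D_c = (k_1/k_a) L₀ e^(−k_1 t_c) = (0.220/1.29) × 28.4 × e^(−0.220×1.619) = 0.1705 × 28.4 × 0.7003 = 3.392 mg/L.
x_c = v t_c = 0.367 m/s × 1.619 d × 86400 s/d = 51340 m ≈ 51.3 km.

t_c ≈ 1.62 d; D_c ≈ 3.39 mg/L; x_c ≈ 51.3 km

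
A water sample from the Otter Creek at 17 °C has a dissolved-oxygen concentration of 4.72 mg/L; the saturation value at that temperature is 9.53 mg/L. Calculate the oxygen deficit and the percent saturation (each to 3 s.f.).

D = C_s − C = 9.53 − 4.72 = 4.81 mg/L.
% saturation = 4.72/9.53 × 100 = 49.5 %.

D ≈ 4.81 mg/L; 49.5 % saturation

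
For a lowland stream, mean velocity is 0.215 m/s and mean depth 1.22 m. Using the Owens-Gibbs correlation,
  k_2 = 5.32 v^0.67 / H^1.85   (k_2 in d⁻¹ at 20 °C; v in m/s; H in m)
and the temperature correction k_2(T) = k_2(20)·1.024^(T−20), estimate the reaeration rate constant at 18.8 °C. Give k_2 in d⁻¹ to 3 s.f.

k_2 ≈ 1.28 d⁻¹

k_2(20) = 5.32 × 0.215^0.67 / 1.22^1.85 = 5.32 × 0.3571 / 1.445 = 1.315 d⁻¹.
k_2(18.8) = 1.315 × 1.024^(18.8−20) = 1.315 × 0.9719 = 1.278 d⁻¹.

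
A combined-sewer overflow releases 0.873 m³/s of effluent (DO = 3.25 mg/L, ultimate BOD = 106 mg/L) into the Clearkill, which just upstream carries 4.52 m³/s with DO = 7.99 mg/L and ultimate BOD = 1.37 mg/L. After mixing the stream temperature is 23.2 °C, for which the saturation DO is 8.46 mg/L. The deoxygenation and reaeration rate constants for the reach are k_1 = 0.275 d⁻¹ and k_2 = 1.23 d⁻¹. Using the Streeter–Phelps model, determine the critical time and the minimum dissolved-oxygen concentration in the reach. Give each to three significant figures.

t_c ≈ 1.29 d; minimum DO ≈ 5.59 mg/L

Mixed DO = (4.52×7.99 + 0.873×3.25)/(4.52+0.873) = 38.95/5.393 = 7.223 mg/L.
Mixed L₀ = (4.52×1.37 + 0.873×106)/(5.393) = 98.73/5.393 = 18.31 mg/L.
Initial deficit D₀ = C_s − DO₀ = 8.46 − 7.223 = 1.237 mg/L.
t_c = (1/0.9550) ln[(1.23/0.275)(1 − 1.237×0.9550/(0.275×18.31))] = 1.047 × ln(3.423) = 1.288 d.
D_c = (0.275/1.23) × 18.31 × e^(−0.275×1.288) = 0.2236 × 18.31 × 0.7016 = 2.872 mg/L.
Minimum DO = 8.46 − 2.872 = 5.588 mg/L.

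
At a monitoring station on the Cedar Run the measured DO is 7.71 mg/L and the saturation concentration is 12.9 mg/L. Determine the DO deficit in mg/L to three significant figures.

D = C_s − C = 12.9 − 7.71 = 5.19 mg/L.

D ≈ 5.19 mg/L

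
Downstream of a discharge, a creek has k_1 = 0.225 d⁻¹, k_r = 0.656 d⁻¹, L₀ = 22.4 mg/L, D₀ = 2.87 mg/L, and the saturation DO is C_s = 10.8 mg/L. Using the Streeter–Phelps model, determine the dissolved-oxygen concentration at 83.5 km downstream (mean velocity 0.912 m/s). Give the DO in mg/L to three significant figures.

Travel time t = x/v = 83.5 km / (0.912 m/s) = 83500 m / 0.912 m/s = 91560 s = 1.060 d.
k_1 L₀/(k_r−k_1) = 0.225×22.4/(0.656−0.225) = 5.040/0.4310 = 11.69 mg/L.
e^(−k_1 t) = e^(−0.225×1.060) = 0.7879; e^(−k_r t) = e^(−0.656×1.060) = 0.4990.
D = 11.69 × (0.7879 − 0.4990) + 2.87 × 0.4990 = 3.378 + 1.432 = 4.810 mg/L.
DO = C_s − D = 10.8 − 4.810 = 5.990 mg/L.

DO ≈ 5.99 mg/L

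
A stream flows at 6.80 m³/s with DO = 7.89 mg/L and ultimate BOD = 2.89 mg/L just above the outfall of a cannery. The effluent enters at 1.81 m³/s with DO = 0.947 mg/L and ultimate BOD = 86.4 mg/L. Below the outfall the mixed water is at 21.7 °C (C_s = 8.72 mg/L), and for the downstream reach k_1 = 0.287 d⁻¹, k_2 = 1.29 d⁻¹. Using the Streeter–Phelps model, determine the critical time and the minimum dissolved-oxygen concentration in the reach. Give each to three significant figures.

Mixed DO = (6.80×7.89 + 1.81×0.947)/(6.80+1.81) = 55.37/8.610 = 6.430 mg/L.
Mixed L₀ = (6.80×2.89 + 1.81×86.4)/(8.610) = 176.0/8.610 = 20.45 mg/L.
Initial deficit D₀ = C_s − DO₀ = 8.72 − 6.430 = 2.290 mg/L.
t_c = (1/1.003) ln[(1.29/0.287)(1 − 2.290×1.003/(0.287×20.45))] = 0.9970 × ln(2.736) = 1.003 d.
D_c = (0.287/1.29) × 20.45 × e^(−0.287×1.003) = 0.2225 × 20.45 × 0.7498 = 3.411 mg/L.
Minimum DO = 8.72 − 3.411 = 5.309 mg/L.

t_c ≈ 1.00 d; minimum DO ≈ 5.31 mg/L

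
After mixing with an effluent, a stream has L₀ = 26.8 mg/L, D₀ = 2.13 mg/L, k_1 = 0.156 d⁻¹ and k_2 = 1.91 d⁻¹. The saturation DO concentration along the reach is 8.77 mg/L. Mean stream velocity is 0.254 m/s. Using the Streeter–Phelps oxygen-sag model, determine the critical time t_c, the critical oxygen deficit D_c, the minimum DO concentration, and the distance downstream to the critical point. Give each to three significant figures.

t_c ≈ 0.151 d; D_c ≈ 2.14 mg/L; min DO ≈ 6.63 mg/L; x_c ≈ 3.31 km

With k_2/k_1 = 12.24 and 1 − D₀(k_2−k_1)/(k_1 L₀) = 0.1064,
t_c = ln(12.24 × 0.1064) / (1.91 − 0.156) = ln(1.303) / 1.754 = 0.2643/1.754 = 0.1507 d.
D_c = (k_1/k_2) L₀ e^(−k_1 t_c) = (0.156/1.91) × 26.8 × e^(−0.156×0.1507) = 0.08168 × 26.8 × 0.9768 = 2.138 mg/L.
Minimum DO = C_s − D_c = 8.77 − 2.138 = 6.632 mg/L.
x_c = v t_c = 0.254 m/s × 0.1507 d × 86400 s/d = 3307 m ≈ 3.31 km.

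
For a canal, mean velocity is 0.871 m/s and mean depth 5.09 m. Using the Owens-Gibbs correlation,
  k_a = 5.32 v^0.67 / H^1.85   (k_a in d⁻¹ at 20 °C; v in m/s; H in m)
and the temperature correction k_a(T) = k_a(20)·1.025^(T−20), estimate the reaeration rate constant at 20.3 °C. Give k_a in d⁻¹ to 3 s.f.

k_a(20) = 5.32 × 0.871^0.67 / 5.09^1.85 = 5.32 × 0.9116 / 20.30 = 0.2389 d⁻¹.
k_a(20.3) = 0.2389 × 1.025^(20.3−20) = 0.2389 × 1.007 = 0.2407 d⁻¹.

k_a ≈ 0.241 d⁻¹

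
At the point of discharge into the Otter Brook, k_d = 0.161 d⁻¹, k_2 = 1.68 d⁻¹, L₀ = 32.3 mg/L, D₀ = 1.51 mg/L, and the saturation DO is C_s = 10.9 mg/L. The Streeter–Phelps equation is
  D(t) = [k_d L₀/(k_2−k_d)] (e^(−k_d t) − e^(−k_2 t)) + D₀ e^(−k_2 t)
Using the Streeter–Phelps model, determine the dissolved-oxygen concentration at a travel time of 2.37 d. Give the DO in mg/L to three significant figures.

k_d L₀/(k_2−k_d) = 0.161×32.3/(1.68−0.161) = 5.200/1.519 = 3.424 mg/L.
e^(−k_d t) = e^(−0.161×2.370) = 0.6828; e^(−k_2 t) = e^(−1.68×2.370) = 0.01866.
D = 3.424 × (0.6828 − 0.01866) + 1.51 × 0.01866 = 2.274 + 0.02817 = 2.302 mg/L.
DO = C_s − D = 10.9 − 2.302 = 8.598 mg/L.

DO ≈ 8.60 mg/L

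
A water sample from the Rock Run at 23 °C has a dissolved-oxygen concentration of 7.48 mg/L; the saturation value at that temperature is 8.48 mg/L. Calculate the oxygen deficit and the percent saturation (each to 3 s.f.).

D ≈ 1.00 mg/L; 88.2 % saturation

D = C_s − C = 8.48 − 7.48 = 1.00 mg/L.
% saturation = 7.48/8.48 × 100 = 88.2 %.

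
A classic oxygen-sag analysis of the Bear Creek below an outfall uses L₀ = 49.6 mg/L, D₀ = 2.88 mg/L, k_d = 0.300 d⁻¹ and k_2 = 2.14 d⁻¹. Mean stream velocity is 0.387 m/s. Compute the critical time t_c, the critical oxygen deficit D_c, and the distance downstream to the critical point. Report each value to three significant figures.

t_c = [1/(k_2−k_d)] ln[(k_2/k_d)(1 − D₀(k_2−k_d)/(k_d L₀))]
= [1/(2.14−0.300)] ln[(2.14/0.300)(1 − 2.88×1.840/(0.300×49.6))]
= (1/1.840) ln[7.133 × 0.6439] = 0.5435 × ln(4.593) = 0.5435 × 1.525 = 0.8285 d.
D_c = (k_d/k_2) L₀ e^(−k_d t_c) = (0.300/2.14) × 49.6 × e^(−0.300×0.8285) = 0.1402 × 49.6 × 0.7799 = 5.423 mg/L.
x_c = v t_c = 0.387 m/s × 0.8285 d × 86400 s/d = 27700 m ≈ 27.7 km.

t_c ≈ 0.829 d; D_c ≈ 5.42 mg/L; x_c ≈ 27.7 km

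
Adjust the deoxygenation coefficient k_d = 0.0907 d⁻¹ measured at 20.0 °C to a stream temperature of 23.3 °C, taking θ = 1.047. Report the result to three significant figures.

k_d(T₂) = k_d(T₁) · θ^(T₂−T₁) = 0.0907 × 1.047^(23.3−20.0)
= 0.0907 × 1.047^3.30 = 0.0907 × 1.164 = 0.1055 d⁻¹.

k_d ≈ 0.106 d⁻¹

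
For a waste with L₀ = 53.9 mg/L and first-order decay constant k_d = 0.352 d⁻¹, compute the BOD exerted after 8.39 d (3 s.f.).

y ≈ 51.1 mg/L

y_t = L₀(1 − e^(−k_d t)) = 53.9 × (1 − e^(−0.352×8.39))
= 53.9 × (1 − 0.05217) = 53.9 × 0.9478 = 51.09 mg/L.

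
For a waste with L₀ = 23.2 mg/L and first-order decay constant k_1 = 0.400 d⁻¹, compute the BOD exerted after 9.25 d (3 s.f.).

y_t = L₀(1 − e^(−k_1 t)) = 23.2 × (1 − e^(−0.400×9.25))
= 23.2 × (1 − 0.02472) = 23.2 × 0.9753 = 22.63 mg/L.

y ≈ 22.6 mg/L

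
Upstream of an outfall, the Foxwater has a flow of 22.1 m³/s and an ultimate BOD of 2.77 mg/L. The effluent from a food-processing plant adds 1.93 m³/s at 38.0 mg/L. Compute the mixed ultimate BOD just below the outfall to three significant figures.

5.60 mg/L

Flow-weighted mixing: C = (Q_r C_r + Q_w C_w)/(Q_r + Q_w)
= (22.1×2.77 + 1.93×38.0)/(22.1 + 1.93) = 134.6/24.03 = 5.600 mg/L.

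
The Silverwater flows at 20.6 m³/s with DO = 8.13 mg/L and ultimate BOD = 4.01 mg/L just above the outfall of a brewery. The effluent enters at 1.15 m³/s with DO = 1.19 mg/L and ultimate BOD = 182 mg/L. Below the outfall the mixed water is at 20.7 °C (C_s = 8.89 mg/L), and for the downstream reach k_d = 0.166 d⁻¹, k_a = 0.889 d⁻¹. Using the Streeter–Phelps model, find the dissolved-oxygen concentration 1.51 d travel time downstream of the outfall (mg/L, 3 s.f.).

DO ≈ 7.00 mg/L

Mixed DO = (20.6×8.13 + 1.15×1.19)/(20.6+1.15) = 168.8/21.75 = 7.763 mg/L.
Mixed L₀ = (20.6×4.01 + 1.15×182)/(21.75) = 291.9/21.75 = 13.42 mg/L.
Initial deficit D₀ = C_s − DO₀ = 8.89 − 7.763 = 1.127 mg/L.
D(1.51) = [0.166×13.42/(0.889−0.166)](e^(−0.166×1.51) − e^(−0.889×1.51)) + 1.127 e^(−0.889×1.51)
= 3.081 × (0.7783 − 0.2612) + 1.127 × 0.2612 = 1.888 mg/L.
DO = 8.89 − 1.888 = 7.002 mg/L.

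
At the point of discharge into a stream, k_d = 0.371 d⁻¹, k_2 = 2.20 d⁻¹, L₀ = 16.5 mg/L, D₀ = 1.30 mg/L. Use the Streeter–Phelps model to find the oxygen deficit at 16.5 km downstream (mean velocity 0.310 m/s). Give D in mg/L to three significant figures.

Travel time t = x/v = 16.5 km / (0.310 m/s) = 16500 m / 0.310 m/s = 53230 s = 0.6160 d.
k_d L₀/(k_2−k_d) = 0.371×16.5/(2.20−0.371) = 6.122/1.829 = 3.347 mg/L.
e^(−k_d t) = e^(−0.371×0.6160) = 0.7957; e^(−k_2 t) = e^(−2.20×0.6160) = 0.2579.
D = 3.347 × (0.7957 − 0.2579) + 1.30 × 0.2579 = 1.800 + 0.3352 = 2.135 mg/L.

D ≈ 2.14 mg/L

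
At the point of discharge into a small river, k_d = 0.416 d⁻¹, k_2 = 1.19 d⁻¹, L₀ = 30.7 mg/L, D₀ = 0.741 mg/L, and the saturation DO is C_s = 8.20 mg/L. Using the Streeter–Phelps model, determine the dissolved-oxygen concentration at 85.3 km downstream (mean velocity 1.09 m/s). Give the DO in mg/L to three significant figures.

Travel time t = x/v = 85.3 km / (1.09 m/s) = 85300 m / 1.09 m/s = 78260 s = 0.9058 d.
k_d L₀/(k_2−k_d) = 0.416×30.7/(1.19−0.416) = 12.77/0.7740 = 16.50 mg/L.
e^(−k_d t) = e^(−0.416×0.9058) = 0.6861; e^(−k_2 t) = e^(−1.19×0.9058) = 0.3403.
D = 16.50 × (0.6861 − 0.3403) + 0.741 × 0.3403 = 5.705 + 0.2522 = 5.957 mg/L.
DO = C_s − D = 8.20 − 5.957 = 2.243 mg/L.

DO ≈ 2.24 mg/L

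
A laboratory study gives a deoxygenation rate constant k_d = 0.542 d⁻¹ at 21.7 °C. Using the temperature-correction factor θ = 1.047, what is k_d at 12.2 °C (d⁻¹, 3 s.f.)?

k_d(T₂) = k_d(T₁) · θ^(T₂−T₁) = 0.542 × 1.047^(12.2−21.7)
= 0.542 × 1.047^-9.50 = 0.542 × 0.6464 = 0.3504 d⁻¹.

k_d ≈ 0.350 d⁻¹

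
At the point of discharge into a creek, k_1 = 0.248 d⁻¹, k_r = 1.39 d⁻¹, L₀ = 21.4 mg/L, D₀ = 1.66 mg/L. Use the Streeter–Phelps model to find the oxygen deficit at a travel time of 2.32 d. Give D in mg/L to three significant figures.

k_1 L₀/(k_r−k_1) = 0.248×21.4/(1.39−0.248) = 5.307/1.142 = 4.647 mg/L.
e^(−k_1 t) = e^(−0.248×2.320) = 0.5625; e^(−k_r t) = e^(−1.39×2.320) = 0.03976.
D = 4.647 × (0.5625 − 0.03976) + 1.66 × 0.03976 = 2.429 + 0.06601 = 2.495 mg/L.

D ≈ 2.50 mg/L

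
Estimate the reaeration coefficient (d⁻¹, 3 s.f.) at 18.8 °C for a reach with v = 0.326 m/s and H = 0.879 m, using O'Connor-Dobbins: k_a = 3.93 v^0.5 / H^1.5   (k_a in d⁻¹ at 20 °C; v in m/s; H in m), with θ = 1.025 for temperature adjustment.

k_a(20) = 3.93 × 0.326^0.5 / 0.879^1.5 = 3.93 × 0.5710 / 0.8241 = 2.723 d⁻¹.
k_a(18.8) = 2.723 × 1.025^(18.8−20) = 2.723 × 0.9708 = 2.643 d⁻¹.

k_a ≈ 2.64 d⁻¹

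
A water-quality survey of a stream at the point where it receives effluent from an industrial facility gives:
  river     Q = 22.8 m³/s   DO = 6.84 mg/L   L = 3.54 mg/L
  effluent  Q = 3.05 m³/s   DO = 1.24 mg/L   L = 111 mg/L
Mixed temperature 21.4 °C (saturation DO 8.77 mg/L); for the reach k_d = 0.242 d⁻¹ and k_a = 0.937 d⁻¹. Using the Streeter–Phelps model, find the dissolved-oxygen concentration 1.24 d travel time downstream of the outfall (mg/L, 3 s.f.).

Mixed DO = (22.8×6.84 + 3.05×1.24)/(22.8+3.05) = 159.7/25.85 = 6.179 mg/L.
Mixed L₀ = (22.8×3.54 + 3.05×111)/(25.85) = 419.3/25.85 = 16.22 mg/L.
Initial deficit D₀ = C_s − DO₀ = 8.77 − 6.179 = 2.591 mg/L.
D(1.24) = [0.242×16.22/(0.937−0.242)](e^(−0.242×1.24) − e^(−0.937×1.24)) + 2.591 e^(−0.937×1.24)
= 5.647 × (0.7408 − 0.3129) + 2.591 × 0.3129 = 3.227 mg/L.
DO = 8.77 − 3.227 = 5.543 mg/L.

DO ≈ 5.54 mg/L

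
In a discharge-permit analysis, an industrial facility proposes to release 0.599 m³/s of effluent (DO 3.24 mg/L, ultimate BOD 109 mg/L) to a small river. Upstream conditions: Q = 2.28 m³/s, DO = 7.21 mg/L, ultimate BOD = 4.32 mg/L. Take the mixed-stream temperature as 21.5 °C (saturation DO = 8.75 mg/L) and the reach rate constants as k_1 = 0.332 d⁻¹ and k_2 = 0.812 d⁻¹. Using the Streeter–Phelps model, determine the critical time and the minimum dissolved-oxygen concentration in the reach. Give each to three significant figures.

t_c ≈ 1.57 d; minimum DO ≈ 2.41 mg/L

Mixed DO = (2.28×7.21 + 0.599×3.24)/(2.28+0.599) = 18.38/2.879 = 6.384 mg/L.
Mixed L₀ = (2.28×4.32 + 0.599×109)/(2.879) = 75.14/2.879 = 26.10 mg/L.
Initial deficit D₀ = C_s − DO₀ = 8.75 − 6.384 = 2.366 mg/L.
t_c = (1/0.4800) ln[(0.812/0.332)(1 − 2.366×0.4800/(0.332×26.10))] = 2.083 × ln(2.125) = 1.571 d.
D_c = (0.332/0.812) × 26.10 × e^(−0.332×1.571) = 0.4089 × 26.10 × 0.5937 = 6.335 mg/L.
Minimum DO = 8.75 − 6.335 = 2.415 mg/L.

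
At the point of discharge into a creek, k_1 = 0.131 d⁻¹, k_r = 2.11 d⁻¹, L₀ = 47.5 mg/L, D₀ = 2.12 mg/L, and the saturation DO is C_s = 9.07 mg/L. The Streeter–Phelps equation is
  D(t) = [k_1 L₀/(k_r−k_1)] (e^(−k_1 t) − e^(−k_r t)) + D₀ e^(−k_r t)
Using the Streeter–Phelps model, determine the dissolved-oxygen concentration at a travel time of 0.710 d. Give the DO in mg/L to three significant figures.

k_1 L₀/(k_r−k_1) = 0.131×47.5/(2.11−0.131) = 6.223/1.979 = 3.144 mg/L.
e^(−k_1 t) = e^(−0.131×0.7100) = 0.9112; e^(−k_r t) = e^(−2.11×0.7100) = 0.2236.
D = 3.144 × (0.9112 − 0.2236) + 2.12 × 0.2236 = 2.162 + 0.4739 = 2.636 mg/L.
DO = C_s − D = 9.07 − 2.636 = 6.434 mg/L.

DO ≈ 6.43 mg/L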